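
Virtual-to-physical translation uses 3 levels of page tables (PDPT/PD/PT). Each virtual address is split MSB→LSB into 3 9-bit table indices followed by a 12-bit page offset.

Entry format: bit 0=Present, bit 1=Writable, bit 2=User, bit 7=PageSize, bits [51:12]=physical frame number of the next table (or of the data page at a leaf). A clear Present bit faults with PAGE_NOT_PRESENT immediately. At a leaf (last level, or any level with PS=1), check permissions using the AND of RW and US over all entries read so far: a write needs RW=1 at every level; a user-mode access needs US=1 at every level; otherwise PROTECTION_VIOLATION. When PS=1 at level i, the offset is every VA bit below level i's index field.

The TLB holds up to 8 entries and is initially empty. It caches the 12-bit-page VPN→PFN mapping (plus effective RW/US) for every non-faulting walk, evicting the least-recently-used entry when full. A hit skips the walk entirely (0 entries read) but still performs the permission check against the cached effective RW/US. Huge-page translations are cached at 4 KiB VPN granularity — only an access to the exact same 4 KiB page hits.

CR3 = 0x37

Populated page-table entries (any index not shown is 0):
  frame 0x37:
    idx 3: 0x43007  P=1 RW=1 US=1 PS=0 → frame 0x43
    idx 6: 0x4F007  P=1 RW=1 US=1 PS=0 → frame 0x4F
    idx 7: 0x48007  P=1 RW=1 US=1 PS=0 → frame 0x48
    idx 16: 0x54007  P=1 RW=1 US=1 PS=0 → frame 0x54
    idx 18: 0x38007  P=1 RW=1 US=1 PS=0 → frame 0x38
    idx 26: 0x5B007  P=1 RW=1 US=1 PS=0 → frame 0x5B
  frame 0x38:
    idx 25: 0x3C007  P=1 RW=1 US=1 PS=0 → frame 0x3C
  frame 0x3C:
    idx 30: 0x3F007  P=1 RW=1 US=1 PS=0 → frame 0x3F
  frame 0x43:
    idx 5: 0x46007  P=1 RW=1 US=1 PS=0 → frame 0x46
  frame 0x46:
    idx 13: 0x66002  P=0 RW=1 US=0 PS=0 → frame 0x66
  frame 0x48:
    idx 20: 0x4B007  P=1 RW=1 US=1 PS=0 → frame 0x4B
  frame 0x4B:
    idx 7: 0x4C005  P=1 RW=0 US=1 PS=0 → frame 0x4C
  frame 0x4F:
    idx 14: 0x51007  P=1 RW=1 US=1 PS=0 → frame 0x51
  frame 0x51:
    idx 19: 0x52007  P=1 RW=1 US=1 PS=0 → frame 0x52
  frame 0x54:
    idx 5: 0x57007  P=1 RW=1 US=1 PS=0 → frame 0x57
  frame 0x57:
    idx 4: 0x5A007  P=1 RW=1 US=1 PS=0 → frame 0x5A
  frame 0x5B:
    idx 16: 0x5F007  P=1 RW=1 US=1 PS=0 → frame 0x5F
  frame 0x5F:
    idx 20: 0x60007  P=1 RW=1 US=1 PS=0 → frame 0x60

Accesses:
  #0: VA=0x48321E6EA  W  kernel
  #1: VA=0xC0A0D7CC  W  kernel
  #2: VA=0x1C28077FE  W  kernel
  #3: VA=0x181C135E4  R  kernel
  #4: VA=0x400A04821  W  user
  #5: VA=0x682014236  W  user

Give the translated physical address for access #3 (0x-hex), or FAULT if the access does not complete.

Walk each access:
#0 VA=0x48321E6EA (w,kernel):
  [0] read 0x37 idx=18: raw=0x38007 flags P=1 W=1 U=1 S=0
  [1] read 0x38 idx=25: raw=0x3C007 flags P=1 W=1 U=1 S=0
  [2] read 0x3C idx=30: raw=0x3F007 flags P=1 W=1 U=1 S=0
  ✓ 0x3F6EA  — 3 lookups
#1 VA=0xC0A0D7CC (w,kernel):
  [0] read 0x37 idx=3: raw=0x43007 flags P=1 W=1 U=1 S=0
  [1] read 0x43 idx=5: raw=0x46007 flags P=1 W=1 U=1 S=0
  [2] read 0x46 idx=13: raw=0x66002 flags P=0 W=1 U=0 S=0
  → PAGE_NOT_PRESENT  (3 entries read)
#2 VA=0x1C28077FE (w,kernel):
  [0] read 0x37 idx=7: raw=0x48007 flags P=1 W=1 U=1 S=0
  [1] read 0x48 idx=20: raw=0x4B007 flags P=1 W=1 U=1 S=0
  [2] read 0x4B idx=7: raw=0x4C005 flags P=1 W=0 U=1 S=0
  → PROTECTION_VIOLATION  (3 entries read)
#3 VA=0x181C135E4 (r,kernel):
  [0] read 0x37 idx=6: raw=0x4F007 flags P=1 W=1 U=1 S=0
  [1] read 0x4F idx=14: raw=0x51007 flags P=1 W=1 U=1 S=0
  [2] read 0x51 idx=19: raw=0x52007 flags P=1 W=1 U=1 S=0
  ✓ 0x525E4  — 3 lookups
#4 VA=0x400A04821 (w,user):
  [0] read 0x37 idx=16: raw=0x54007 flags P=1 W=1 U=1 S=0
  [1] read 0x54 idx=5: raw=0x57007 flags P=1 W=1 U=1 S=0
  [2] read 0x57 idx=4: raw=0x5A007 flags P=1 W=1 U=1 S=0
  ✓ 0x5A821  — 3 lookups
#5 VA=0x682014236 (w,user):
  [0] read 0x37 idx=26: raw=0x5B007 flags P=1 W=1 U=1 S=0
  [1] read 0x5B idx=16: raw=0x5F007 flags P=1 W=1 U=1 S=0
  [2] read 0x5F idx=20: raw=0x60007 flags P=1 W=1 U=1 S=0
  ✓ 0x60236  — 3 lookups

Access #3 PA: 0x525E4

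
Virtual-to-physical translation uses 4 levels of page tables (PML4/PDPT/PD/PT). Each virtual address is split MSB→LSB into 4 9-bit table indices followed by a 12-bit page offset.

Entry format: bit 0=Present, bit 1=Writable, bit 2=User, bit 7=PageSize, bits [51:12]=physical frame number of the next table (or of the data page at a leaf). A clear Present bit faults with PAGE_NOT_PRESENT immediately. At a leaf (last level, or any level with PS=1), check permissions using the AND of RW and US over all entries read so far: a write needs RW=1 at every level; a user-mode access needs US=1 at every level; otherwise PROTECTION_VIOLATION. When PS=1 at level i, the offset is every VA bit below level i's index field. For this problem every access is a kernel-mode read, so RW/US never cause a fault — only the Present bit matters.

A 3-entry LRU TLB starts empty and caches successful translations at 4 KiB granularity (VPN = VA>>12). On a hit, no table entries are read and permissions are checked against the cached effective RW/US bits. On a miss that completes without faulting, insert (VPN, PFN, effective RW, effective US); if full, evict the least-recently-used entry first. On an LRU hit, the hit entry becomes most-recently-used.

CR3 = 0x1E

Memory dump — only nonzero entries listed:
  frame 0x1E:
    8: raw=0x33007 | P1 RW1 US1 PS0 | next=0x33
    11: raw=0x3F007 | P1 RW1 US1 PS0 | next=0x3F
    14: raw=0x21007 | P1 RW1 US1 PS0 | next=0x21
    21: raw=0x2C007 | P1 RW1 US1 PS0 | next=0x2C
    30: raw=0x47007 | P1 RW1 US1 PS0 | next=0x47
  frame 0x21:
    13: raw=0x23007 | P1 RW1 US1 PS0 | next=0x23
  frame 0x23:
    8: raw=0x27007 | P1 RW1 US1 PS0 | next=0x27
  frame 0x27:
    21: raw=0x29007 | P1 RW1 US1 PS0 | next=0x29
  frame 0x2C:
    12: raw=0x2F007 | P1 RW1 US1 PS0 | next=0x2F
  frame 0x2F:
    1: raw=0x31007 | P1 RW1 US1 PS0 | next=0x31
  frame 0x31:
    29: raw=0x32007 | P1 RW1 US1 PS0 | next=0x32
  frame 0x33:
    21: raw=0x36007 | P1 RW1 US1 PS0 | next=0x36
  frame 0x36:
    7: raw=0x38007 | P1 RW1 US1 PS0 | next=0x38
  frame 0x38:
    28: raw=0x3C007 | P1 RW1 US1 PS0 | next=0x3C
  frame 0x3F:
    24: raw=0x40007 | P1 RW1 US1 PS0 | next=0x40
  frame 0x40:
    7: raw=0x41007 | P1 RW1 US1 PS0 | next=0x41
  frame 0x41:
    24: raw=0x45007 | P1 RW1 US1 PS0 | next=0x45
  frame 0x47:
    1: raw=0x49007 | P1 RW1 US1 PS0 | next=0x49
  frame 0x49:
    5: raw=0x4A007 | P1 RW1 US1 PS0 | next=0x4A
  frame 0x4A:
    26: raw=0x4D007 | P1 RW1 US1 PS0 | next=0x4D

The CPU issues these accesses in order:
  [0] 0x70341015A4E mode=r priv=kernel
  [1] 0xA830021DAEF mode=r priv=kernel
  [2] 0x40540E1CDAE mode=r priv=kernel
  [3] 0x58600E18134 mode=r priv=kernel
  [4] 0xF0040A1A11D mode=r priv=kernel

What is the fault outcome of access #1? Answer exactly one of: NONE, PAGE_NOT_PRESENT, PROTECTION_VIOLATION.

Per-access translation:
#0 VA=0x70341015A4E (r,kernel):
  lvl0: tbl 0x1E, slot 14 ⇒ 0x21007 (P1/RW1/US1/PS0)
  lvl1: tbl 0x21, slot 13 ⇒ 0x23007 (P1/RW1/US1/PS0)
  lvl2: tbl 0x23, slot 8 ⇒ 0x27007 (P1/RW1/US1/PS0)
  lvl3: tbl 0x27, slot 21 ⇒ 0x29007 (P1/RW1/US1/PS0)
  ⇒ phys 0x29A4E  [4 reads]
#1 VA=0xA830021DAEF (r,kernel):
  lvl0: tbl 0x1E, slot 21 ⇒ 0x2C007 (P1/RW1/US1/PS0)
  lvl1: tbl 0x2C, slot 12 ⇒ 0x2F007 (P1/RW1/US1/PS0)
  lvl2: tbl 0x2F, slot 1 ⇒ 0x31007 (P1/RW1/US1/PS0)
  lvl3: tbl 0x31, slot 29 ⇒ 0x32007 (P1/RW1/US1/PS0)
  ⇒ phys 0x32AEF  [4 reads]
#2 VA=0x40540E1CDAE (r,kernel):
  lvl0: tbl 0x1E, slot 8 ⇒ 0x33007 (P1/RW1/US1/PS0)
  lvl1: tbl 0x33, slot 21 ⇒ 0x36007 (P1/RW1/US1/PS0)
  lvl2: tbl 0x36, slot 7 ⇒ 0x38007 (P1/RW1/US1/PS0)
  lvl3: tbl 0x38, slot 28 ⇒ 0x3C007 (P1/RW1/US1/PS0)
  ⇒ phys 0x3CDAE  [4 reads]
#3 VA=0x58600E18134 (r,kernel):
  lvl0: tbl 0x1E, slot 11 ⇒ 0x3F007 (P1/RW1/US1/PS0)
  lvl1: tbl 0x3F, slot 24 ⇒ 0x40007 (P1/RW1/US1/PS0)
  lvl2: tbl 0x40, slot 7 ⇒ 0x41007 (P1/RW1/US1/PS0)
  lvl3: tbl 0x41, slot 24 ⇒ 0x45007 (P1/RW1/US1/PS0)
  ⇒ phys 0x45134  [4 reads]
#4 VA=0xF0040A1A11D (r,kernel):
  lvl0: tbl 0x1E, slot 30 ⇒ 0x47007 (P1/RW1/US1/PS0)
  lvl1: tbl 0x47, slot 1 ⇒ 0x49007 (P1/RW1/US1/PS0)
  lvl2: tbl 0x49, slot 5 ⇒ 0x4A007 (P1/RW1/US1/PS0)
  lvl3: tbl 0x4A, slot 26 ⇒ 0x4D007 (P1/RW1/US1/PS0)
  ⇒ phys 0x4D11D  [4 reads]

Access #1 fault: NONE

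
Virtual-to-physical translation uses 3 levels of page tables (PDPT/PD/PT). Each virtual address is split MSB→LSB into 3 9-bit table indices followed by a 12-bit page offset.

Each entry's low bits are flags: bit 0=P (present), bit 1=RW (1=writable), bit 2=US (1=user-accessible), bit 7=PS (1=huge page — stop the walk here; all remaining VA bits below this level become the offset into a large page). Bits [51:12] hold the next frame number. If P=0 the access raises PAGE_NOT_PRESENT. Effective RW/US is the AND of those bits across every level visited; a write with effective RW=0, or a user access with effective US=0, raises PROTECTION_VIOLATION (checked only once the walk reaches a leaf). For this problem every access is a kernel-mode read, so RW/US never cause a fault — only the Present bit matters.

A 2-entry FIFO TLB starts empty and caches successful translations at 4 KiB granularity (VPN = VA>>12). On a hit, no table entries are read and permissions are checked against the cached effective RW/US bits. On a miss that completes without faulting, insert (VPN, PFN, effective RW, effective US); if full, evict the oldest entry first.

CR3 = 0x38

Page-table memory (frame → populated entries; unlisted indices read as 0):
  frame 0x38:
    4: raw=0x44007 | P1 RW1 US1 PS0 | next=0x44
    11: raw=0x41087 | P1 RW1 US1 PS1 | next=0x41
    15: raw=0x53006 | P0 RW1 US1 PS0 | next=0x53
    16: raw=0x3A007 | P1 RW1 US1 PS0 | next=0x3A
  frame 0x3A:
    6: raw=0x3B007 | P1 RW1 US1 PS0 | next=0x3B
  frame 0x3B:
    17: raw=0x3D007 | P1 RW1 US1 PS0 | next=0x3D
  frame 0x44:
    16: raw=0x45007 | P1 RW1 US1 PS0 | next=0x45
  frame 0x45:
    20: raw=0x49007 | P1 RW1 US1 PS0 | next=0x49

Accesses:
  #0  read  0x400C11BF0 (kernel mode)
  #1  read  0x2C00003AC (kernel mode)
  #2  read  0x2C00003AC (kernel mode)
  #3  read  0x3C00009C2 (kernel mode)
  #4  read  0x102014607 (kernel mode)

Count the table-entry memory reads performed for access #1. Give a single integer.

Trace:
#0 VA=0x400C11BF0 (r,kernel):
  L0 @0x38[16] → 0x3A007  P=1,RW=1,US=1,PS=0
  L1 @0x3A[6] → 0x3B007  P=1,RW=1,US=1,PS=0
  L2 @0x3B[17] → 0x3D007  P=1,RW=1,US=1,PS=0
  ⇒ phys 0x3DBF0  [3 reads]
#1 VA=0x2C00003AC (r,kernel):
  L0 @0x38[11] → 0x41087  P=1,RW=1,US=1,PS=1
  ⇒ phys 0x413AC (huge @L0)  [1 reads]
#2 VA=0x2C00003AC (r,kernel):
  TLB hit vpn=0x2C0000 → PA=0x413AC
#3 VA=0x3C00009C2 (r,kernel):
  L0 @0x38[15] → 0x53006  P=0,RW=1,US=1,PS=0
  ⇒ fault: PAGE_NOT_PRESENT  — 1 lookups
#4 VA=0x102014607 (r,kernel):
  L0 @0x38[4] → 0x44007  P=1,RW=1,US=1,PS=0
  L1 @0x44[16] → 0x45007  P=1,RW=1,US=1,PS=0
  L2 @0x45[20] → 0x49007  P=1,RW=1,US=1,PS=0
  ⇒ phys 0x49607  [3 reads]

Entries read for #1: 1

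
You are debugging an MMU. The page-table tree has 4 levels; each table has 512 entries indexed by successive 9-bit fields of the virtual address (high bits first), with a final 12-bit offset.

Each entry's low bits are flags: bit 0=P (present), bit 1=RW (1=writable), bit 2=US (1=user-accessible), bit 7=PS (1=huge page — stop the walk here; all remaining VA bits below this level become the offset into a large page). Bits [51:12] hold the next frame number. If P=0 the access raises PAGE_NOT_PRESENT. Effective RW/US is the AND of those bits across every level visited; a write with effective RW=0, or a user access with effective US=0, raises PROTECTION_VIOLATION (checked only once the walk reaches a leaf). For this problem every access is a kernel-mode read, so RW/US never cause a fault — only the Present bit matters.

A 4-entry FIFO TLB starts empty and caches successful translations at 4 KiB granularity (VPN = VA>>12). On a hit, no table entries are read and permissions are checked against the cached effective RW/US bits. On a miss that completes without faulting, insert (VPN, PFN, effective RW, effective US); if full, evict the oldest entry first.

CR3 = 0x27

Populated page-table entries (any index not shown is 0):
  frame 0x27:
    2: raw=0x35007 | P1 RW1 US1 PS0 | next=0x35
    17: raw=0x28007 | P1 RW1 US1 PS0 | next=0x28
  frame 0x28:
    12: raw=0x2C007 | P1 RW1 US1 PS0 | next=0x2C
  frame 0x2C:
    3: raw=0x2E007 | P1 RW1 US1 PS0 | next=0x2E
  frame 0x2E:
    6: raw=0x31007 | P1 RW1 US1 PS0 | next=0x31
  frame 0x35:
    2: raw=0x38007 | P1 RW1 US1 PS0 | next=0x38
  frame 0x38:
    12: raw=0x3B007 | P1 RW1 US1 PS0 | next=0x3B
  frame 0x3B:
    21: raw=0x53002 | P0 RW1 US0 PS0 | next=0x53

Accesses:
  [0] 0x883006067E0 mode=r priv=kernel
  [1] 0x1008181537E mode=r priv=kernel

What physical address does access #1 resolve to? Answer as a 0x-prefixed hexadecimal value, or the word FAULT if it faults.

Per-access translation:
#0 VA=0x883006067E0 (r,kernel):
  L0: frame=0x27 idx=17 entry=0x28007 [P=1 RW=1 US=1 PS=0]
  L1: frame=0x28 idx=12 entry=0x2C007 [P=1 RW=1 US=1 PS=0]
  L2: frame=0x2C idx=3 entry=0x2E007 [P=1 RW=1 US=1 PS=0]
  L3: frame=0x2E idx=6 entry=0x31007 [P=1 RW=1 US=1 PS=0]
  ⇒ phys 0x317E0  [4 reads]
#1 VA=0x1008181537E (r,kernel):
  L0: frame=0x27 idx=2 entry=0x35007 [P=1 RW=1 US=1 PS=0]
  L1: frame=0x35 idx=2 entry=0x38007 [P=1 RW=1 US=1 PS=0]
  L2: frame=0x38 idx=12 entry=0x3B007 [P=1 RW=1 US=1 PS=0]
  L3: frame=0x3B idx=21 entry=0x53002 [P=0 RW=1 US=0 PS=0]
  ⇒ fault: PAGE_NOT_PRESENT  — 4 lookups

Access #1 PA: FAULT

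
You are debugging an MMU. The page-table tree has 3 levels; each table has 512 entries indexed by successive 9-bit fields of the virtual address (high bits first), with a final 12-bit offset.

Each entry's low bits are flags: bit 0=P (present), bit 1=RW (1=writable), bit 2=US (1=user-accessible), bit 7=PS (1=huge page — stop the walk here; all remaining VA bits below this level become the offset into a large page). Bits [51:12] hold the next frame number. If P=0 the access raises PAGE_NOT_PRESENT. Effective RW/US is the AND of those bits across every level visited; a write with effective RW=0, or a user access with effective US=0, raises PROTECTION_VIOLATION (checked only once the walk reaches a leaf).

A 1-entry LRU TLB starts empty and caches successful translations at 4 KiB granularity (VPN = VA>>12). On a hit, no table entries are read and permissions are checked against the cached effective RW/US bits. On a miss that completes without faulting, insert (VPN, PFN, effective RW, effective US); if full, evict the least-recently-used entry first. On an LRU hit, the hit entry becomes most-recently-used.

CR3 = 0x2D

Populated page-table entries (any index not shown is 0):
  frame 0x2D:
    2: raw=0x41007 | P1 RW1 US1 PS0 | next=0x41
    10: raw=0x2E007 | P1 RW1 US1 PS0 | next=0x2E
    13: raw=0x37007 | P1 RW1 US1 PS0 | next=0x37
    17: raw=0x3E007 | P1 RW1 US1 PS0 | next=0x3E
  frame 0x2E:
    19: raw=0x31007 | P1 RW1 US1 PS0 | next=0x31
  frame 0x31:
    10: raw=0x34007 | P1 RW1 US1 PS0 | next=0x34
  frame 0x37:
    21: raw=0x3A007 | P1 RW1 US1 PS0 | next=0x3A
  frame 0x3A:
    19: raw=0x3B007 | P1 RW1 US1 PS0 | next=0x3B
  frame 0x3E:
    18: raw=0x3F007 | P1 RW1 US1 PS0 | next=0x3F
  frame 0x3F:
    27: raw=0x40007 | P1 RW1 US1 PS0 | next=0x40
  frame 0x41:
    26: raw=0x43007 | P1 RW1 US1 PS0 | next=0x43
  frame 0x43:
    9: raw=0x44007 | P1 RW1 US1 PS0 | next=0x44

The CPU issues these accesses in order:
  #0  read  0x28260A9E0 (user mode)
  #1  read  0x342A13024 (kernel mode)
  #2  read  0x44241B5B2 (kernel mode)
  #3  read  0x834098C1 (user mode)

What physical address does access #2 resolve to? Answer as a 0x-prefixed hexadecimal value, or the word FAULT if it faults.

Per-access translation:
#0 VA=0x28260A9E0 (r,user):
  lvl0: tbl 0x2D, slot 10 ⇒ 0x2E007 (P1/RW1/US1/PS0)
  lvl1: tbl 0x2E, slot 19 ⇒ 0x31007 (P1/RW1/US1/PS0)
  lvl2: tbl 0x31, slot 10 ⇒ 0x34007 (P1/RW1/US1/PS0)
  ✓ 0x349E0  — 3 lookups
#1 VA=0x342A13024 (r,kernel):
  lvl0: tbl 0x2D, slot 13 ⇒ 0x37007 (P1/RW1/US1/PS0)
  lvl1: tbl 0x37, slot 21 ⇒ 0x3A007 (P1/RW1/US1/PS0)
  lvl2: tbl 0x3A, slot 19 ⇒ 0x3B007 (P1/RW1/US1/PS0)
  ✓ 0x3B024  — 3 lookups
#2 VA=0x44241B5B2 (r,kernel):
  lvl0: tbl 0x2D, slot 17 ⇒ 0x3E007 (P1/RW1/US1/PS0)
  lvl1: tbl 0x3E, slot 18 ⇒ 0x3F007 (P1/RW1/US1/PS0)
  lvl2: tbl 0x3F, slot 27 ⇒ 0x40007 (P1/RW1/US1/PS0)
  ✓ 0x405B2  — 3 lookups
#3 VA=0x834098C1 (r,user):
  lvl0: tbl 0x2D, slot 2 ⇒ 0x41007 (P1/RW1/US1/PS0)
  lvl1: tbl 0x41, slot 26 ⇒ 0x43007 (P1/RW1/US1/PS0)
  lvl2: tbl 0x43, slot 9 ⇒ 0x44007 (P1/RW1/US1/PS0)
  ✓ 0x448C1  — 3 lookups

Access #2 PA: 0x405B2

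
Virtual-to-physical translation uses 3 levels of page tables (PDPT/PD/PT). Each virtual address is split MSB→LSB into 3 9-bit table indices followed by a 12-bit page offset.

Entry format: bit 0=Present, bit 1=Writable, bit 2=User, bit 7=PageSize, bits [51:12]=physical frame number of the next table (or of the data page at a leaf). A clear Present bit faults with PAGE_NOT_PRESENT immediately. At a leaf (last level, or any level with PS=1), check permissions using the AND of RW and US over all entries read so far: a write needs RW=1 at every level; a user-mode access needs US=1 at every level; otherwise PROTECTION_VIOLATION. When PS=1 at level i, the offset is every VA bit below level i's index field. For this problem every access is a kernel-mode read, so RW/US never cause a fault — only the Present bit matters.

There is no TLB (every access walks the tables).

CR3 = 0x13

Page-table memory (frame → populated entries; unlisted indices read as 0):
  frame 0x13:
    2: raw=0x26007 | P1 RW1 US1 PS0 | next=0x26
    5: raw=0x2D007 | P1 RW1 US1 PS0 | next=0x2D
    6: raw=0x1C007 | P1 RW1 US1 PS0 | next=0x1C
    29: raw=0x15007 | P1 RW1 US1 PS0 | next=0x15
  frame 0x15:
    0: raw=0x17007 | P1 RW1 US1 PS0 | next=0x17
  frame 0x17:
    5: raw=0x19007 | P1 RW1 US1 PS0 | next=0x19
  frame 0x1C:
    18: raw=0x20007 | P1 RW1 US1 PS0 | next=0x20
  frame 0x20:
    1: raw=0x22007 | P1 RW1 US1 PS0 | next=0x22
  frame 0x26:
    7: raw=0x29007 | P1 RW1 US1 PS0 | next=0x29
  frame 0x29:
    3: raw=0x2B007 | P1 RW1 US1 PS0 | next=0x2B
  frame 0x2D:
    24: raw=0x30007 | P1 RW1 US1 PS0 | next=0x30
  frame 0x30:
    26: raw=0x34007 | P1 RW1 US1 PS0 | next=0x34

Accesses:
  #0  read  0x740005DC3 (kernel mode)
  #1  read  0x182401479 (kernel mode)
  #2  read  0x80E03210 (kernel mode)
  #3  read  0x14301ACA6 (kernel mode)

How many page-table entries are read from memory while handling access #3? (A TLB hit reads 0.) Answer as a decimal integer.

Trace:
#0 VA=0x740005DC3 (r,kernel):
  L0: frame=0x13 idx=29 entry=0x15007 [P=1 RW=1 US=1 PS=0]
  L1: frame=0x15 idx=0 entry=0x17007 [P=1 RW=1 US=1 PS=0]
  L2: frame=0x17 idx=5 entry=0x19007 [P=1 RW=1 US=1 PS=0]
  → PA=0x19DC3  (3 entries read)
#1 VA=0x182401479 (r,kernel):
  L0: frame=0x13 idx=6 entry=0x1C007 [P=1 RW=1 US=1 PS=0]
  L1: frame=0x1C idx=18 entry=0x20007 [P=1 RW=1 US=1 PS=0]
  L2: frame=0x20 idx=1 entry=0x22007 [P=1 RW=1 US=1 PS=0]
  → PA=0x22479  (3 entries read)
#2 VA=0x80E03210 (r,kernel):
  L0: frame=0x13 idx=2 entry=0x26007 [P=1 RW=1 US=1 PS=0]
  L1: frame=0x26 idx=7 entry=0x29007 [P=1 RW=1 US=1 PS=0]
  L2: frame=0x29 idx=3 entry=0x2B007 [P=1 RW=1 US=1 PS=0]
  → PA=0x2B210  (3 entries read)
#3 VA=0x14301ACA6 (r,kernel):
  L0: frame=0x13 idx=5 entry=0x2D007 [P=1 RW=1 US=1 PS=0]
  L1: frame=0x2D idx=24 entry=0x30007 [P=1 RW=1 US=1 PS=0]
  L2: frame=0x30 idx=26 entry=0x34007 [P=1 RW=1 US=1 PS=0]
  → PA=0x34CA6  (3 entries read)

Entries read for #3: 3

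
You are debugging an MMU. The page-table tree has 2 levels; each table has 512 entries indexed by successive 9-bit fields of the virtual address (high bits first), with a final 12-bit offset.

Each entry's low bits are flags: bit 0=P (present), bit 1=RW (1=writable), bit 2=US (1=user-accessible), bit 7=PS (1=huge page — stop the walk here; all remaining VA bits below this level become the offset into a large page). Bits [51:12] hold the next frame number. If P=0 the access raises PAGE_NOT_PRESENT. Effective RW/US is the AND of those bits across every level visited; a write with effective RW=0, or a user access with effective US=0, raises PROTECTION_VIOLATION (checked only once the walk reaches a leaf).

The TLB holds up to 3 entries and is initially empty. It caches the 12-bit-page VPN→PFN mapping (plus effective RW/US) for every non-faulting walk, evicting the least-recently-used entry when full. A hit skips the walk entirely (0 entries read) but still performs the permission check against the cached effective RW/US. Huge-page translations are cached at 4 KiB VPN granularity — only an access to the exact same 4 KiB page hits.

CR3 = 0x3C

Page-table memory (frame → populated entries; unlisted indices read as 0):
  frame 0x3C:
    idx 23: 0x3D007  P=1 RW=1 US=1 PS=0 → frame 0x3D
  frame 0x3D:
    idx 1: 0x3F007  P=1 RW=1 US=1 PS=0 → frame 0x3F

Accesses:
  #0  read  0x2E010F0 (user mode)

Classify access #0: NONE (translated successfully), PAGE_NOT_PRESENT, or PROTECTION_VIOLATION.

Trace:
#0 VA=0x2E010F0 (r,user):
  lvl0: tbl 0x3C, slot 23 ⇒ 0x3D007 (P1/RW1/US1/PS0)
  lvl1: tbl 0x3D, slot 1 ⇒ 0x3F007 (P1/RW1/US1/PS0)
  ⇒ phys 0x3F0F0  [2 reads]

Access #0 fault: NONE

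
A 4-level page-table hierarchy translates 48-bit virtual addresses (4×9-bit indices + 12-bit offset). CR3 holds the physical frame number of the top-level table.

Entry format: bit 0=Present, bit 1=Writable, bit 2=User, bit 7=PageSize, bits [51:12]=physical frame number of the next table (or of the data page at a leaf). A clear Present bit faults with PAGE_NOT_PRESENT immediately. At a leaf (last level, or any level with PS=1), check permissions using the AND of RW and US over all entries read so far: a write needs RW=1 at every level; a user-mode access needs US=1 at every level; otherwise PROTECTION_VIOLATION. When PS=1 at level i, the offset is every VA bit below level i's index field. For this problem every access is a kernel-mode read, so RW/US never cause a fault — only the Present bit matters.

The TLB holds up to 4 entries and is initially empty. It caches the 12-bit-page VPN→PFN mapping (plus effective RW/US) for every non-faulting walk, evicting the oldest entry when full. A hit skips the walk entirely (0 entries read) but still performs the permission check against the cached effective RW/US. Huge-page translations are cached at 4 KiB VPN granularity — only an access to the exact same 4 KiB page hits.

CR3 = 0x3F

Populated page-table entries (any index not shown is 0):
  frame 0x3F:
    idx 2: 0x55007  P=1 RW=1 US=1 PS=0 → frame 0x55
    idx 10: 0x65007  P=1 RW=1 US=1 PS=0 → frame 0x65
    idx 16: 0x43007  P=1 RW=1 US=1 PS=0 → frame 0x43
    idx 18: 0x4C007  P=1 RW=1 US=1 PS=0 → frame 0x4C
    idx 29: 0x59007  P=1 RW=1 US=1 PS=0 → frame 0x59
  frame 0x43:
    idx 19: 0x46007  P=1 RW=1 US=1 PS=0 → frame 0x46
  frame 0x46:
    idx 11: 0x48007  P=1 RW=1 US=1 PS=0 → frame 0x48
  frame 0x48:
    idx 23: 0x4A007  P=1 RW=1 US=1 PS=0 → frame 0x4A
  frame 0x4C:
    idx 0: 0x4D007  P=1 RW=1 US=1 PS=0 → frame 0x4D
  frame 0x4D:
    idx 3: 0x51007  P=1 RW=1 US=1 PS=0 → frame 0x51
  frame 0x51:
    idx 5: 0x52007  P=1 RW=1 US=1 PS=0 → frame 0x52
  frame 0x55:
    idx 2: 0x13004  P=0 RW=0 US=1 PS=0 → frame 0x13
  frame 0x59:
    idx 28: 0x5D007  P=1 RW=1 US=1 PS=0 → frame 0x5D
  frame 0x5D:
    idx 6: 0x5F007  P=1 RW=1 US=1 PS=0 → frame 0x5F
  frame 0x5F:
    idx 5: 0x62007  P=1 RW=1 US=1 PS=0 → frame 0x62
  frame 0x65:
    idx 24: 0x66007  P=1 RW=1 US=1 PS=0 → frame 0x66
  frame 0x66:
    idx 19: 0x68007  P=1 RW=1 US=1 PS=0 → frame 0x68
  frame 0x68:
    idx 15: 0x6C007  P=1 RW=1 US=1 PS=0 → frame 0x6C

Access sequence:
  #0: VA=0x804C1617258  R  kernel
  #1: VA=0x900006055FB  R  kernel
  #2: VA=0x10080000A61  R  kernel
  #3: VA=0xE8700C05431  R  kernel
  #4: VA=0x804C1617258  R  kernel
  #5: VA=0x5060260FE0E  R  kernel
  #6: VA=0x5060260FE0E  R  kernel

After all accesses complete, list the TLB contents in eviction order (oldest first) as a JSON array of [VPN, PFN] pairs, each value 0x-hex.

Walk each access:
#0 VA=0x804C1617258 (r,kernel):
  [0] read 0x3F idx=16: raw=0x43007 flags P=1 W=1 U=1 S=0
  [1] read 0x43 idx=19: raw=0x46007 flags P=1 W=1 U=1 S=0
  [2] read 0x46 idx=11: raw=0x48007 flags P=1 W=1 U=1 S=0
  [3] read 0x48 idx=23: raw=0x4A007 flags P=1 W=1 U=1 S=0
  ⇒ phys 0x4A258  [4 reads]
#1 VA=0x900006055FB (r,kernel):
  [0] read 0x3F idx=18: raw=0x4C007 flags P=1 W=1 U=1 S=0
  [1] read 0x4C idx=0: raw=0x4D007 flags P=1 W=1 U=1 S=0
  [2] read 0x4D idx=3: raw=0x51007 flags P=1 W=1 U=1 S=0
  [3] read 0x51 idx=5: raw=0x52007 flags P=1 W=1 U=1 S=0
  ⇒ phys 0x525FB  [4 reads]
#2 VA=0x10080000A61 (r,kernel):
  [0] read 0x3F idx=2: raw=0x55007 flags P=1 W=1 U=1 S=0
  [1] read 0x55 idx=2: raw=0x13004 flags P=0 W=0 U=1 S=0
  ⇒ fault: PAGE_NOT_PRESENT  — 2 lookups
#3 VA=0xE8700C05431 (r,kernel):
  [0] read 0x3F idx=29: raw=0x59007 flags P=1 W=1 U=1 S=0
  [1] read 0x59 idx=28: raw=0x5D007 flags P=1 W=1 U=1 S=0
  [2] read 0x5D idx=6: raw=0x5F007 flags P=1 W=1 U=1 S=0
  [3] read 0x5F idx=5: raw=0x62007 flags P=1 W=1 U=1 S=0
  ⇒ phys 0x62431  [4 reads]
#4 VA=0x804C1617258 (r,kernel):
  TLB hit vpn=0x804C1617 → PA=0x4A258
#5 VA=0x5060260FE0E (r,kernel):
  [0] read 0x3F idx=10: raw=0x65007 flags P=1 W=1 U=1 S=0
  [1] read 0x65 idx=24: raw=0x66007 flags P=1 W=1 U=1 S=0
  [2] read 0x66 idx=19: raw=0x68007 flags P=1 W=1 U=1 S=0
  [3] read 0x68 idx=15: raw=0x6C007 flags P=1 W=1 U=1 S=0
  ⇒ phys 0x6CE0E  [4 reads]
#6 VA=0x5060260FE0E (r,kernel):
  TLB hit vpn=0x5060260F → PA=0x6CE0E

TLB: [["0x804C1617", "0x4A"], ["0x90000605", "0x52"], ["0xE8700C05", "0x62"], ["0x5060260F", "0x6C"]]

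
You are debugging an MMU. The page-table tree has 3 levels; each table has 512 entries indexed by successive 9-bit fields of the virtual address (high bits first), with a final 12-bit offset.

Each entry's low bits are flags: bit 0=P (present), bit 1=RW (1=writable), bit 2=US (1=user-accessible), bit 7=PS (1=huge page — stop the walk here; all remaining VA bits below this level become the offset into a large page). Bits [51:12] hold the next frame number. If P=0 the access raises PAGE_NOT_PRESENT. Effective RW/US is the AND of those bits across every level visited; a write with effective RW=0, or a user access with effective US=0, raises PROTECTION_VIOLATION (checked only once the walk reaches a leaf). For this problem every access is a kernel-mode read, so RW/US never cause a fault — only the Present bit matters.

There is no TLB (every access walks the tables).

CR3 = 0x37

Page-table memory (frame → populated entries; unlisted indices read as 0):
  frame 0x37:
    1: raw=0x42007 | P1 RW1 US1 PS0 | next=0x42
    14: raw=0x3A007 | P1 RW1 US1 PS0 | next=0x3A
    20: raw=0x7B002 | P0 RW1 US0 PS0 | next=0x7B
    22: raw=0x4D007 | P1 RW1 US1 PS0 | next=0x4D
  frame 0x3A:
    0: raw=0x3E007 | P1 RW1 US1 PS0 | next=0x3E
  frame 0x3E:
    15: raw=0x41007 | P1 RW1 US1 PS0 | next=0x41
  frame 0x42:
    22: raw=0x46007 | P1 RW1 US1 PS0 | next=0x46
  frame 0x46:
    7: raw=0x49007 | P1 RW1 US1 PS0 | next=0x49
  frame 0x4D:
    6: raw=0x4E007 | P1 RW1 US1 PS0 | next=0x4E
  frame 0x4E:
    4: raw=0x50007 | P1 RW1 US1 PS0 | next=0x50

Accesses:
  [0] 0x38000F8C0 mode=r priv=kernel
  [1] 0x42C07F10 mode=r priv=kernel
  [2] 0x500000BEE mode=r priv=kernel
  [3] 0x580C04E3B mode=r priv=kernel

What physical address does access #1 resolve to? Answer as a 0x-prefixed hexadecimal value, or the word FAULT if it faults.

Walk each access:
#0 VA=0x38000F8C0 (r,kernel):
  L0 @0x37[14] → 0x3A007  P=1,RW=1,US=1,PS=0
  L1 @0x3A[0] → 0x3E007  P=1,RW=1,US=1,PS=0
  L2 @0x3E[15] → 0x41007  P=1,RW=1,US=1,PS=0
  → PA=0x418C0  (3 entries read)
#1 VA=0x42C07F10 (r,kernel):
  L0 @0x37[1] → 0x42007  P=1,RW=1,US=1,PS=0
  L1 @0x42[22] → 0x46007  P=1,RW=1,US=1,PS=0
  L2 @0x46[7] → 0x49007  P=1,RW=1,US=1,PS=0
  → PA=0x49F10  (3 entries read)
#2 VA=0x500000BEE (r,kernel):
  L0 @0x37[20] → 0x7B002  P=0,RW=1,US=0,PS=0
  ✗ PAGE_NOT_PRESENT  [1 reads]
#3 VA=0x580C04E3B (r,kernel):
  L0 @0x37[22] → 0x4D007  P=1,RW=1,US=1,PS=0
  L1 @0x4D[6] → 0x4E007  P=1,RW=1,US=1,PS=0
  L2 @0x4E[4] → 0x50007  P=1,RW=1,US=1,PS=0
  → PA=0x50E3B  (3 entries read)

Access #1 PA: 0x49F10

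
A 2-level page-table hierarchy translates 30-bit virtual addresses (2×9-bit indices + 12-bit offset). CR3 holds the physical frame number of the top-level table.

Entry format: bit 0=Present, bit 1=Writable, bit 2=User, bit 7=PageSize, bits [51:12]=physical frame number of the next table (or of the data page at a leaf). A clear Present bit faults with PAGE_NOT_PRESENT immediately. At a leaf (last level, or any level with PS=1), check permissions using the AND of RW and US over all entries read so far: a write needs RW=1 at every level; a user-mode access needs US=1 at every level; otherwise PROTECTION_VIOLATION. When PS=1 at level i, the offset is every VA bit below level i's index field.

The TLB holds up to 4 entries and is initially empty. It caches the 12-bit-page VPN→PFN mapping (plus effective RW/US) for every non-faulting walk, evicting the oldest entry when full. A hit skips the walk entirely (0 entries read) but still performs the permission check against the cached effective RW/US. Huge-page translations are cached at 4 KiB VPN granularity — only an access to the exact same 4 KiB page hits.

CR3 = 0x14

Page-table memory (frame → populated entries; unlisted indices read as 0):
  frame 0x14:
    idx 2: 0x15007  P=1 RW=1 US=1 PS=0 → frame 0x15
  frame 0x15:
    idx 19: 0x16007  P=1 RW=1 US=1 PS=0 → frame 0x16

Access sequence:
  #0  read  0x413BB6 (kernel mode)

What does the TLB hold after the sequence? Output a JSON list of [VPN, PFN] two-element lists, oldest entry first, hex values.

Per-access translation:
#0 VA=0x413BB6 (r,kernel):
  lvl0: tbl 0x14, slot 2 ⇒ 0x15007 (P1/RW1/US1/PS0)
  lvl1: tbl 0x15, slot 19 ⇒ 0x16007 (P1/RW1/US1/PS0)
  → PA=0x16BB6  (2 entries read)

TLB: [["0x413", "0x16"]]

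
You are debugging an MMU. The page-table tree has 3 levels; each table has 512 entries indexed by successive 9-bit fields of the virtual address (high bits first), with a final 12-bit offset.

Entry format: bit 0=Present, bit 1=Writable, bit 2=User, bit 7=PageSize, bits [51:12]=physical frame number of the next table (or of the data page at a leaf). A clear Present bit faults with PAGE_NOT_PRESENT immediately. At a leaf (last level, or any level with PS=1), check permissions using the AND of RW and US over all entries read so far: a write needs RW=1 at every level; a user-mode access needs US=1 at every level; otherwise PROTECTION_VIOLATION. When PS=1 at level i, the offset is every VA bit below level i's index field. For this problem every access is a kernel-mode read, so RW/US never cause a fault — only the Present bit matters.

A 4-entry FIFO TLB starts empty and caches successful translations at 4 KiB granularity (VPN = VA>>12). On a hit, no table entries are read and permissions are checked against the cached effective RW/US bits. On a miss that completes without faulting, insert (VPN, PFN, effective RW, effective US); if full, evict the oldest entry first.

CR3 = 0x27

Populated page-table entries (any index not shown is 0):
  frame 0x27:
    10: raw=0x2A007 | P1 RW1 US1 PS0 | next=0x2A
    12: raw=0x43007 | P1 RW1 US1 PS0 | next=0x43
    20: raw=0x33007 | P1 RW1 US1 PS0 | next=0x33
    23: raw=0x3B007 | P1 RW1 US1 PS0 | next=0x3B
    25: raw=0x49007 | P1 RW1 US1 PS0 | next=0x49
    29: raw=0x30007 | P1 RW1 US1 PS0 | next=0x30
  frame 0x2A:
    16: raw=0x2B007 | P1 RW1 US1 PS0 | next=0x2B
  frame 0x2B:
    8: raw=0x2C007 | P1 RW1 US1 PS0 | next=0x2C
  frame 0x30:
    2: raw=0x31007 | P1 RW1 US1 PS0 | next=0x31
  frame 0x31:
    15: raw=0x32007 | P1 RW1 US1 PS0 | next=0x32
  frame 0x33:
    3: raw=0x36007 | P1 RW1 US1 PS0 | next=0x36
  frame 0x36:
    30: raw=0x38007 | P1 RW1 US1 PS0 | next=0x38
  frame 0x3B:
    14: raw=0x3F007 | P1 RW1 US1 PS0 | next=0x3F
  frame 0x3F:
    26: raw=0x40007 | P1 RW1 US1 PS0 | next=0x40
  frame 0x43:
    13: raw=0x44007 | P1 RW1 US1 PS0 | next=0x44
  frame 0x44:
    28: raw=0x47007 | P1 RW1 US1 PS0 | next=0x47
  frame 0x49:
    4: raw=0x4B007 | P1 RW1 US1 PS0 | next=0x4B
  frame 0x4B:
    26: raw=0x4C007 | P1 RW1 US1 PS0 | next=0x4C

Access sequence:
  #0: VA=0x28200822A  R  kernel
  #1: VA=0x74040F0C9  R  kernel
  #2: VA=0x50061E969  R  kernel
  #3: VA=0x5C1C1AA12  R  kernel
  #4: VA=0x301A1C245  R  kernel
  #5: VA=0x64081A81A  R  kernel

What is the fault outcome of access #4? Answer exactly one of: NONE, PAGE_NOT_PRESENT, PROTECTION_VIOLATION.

Trace:
#0 VA=0x28200822A (r,kernel):
  lvl0: tbl 0x27, slot 10 ⇒ 0x2A007 (P1/RW1/US1/PS0)
  lvl1: tbl 0x2A, slot 16 ⇒ 0x2B007 (P1/RW1/US1/PS0)
  lvl2: tbl 0x2B, slot 8 ⇒ 0x2C007 (P1/RW1/US1/PS0)
  → PA=0x2C22A  (3 entries read)
#1 VA=0x74040F0C9 (r,kernel):
  lvl0: tbl 0x27, slot 29 ⇒ 0x30007 (P1/RW1/US1/PS0)
  lvl1: tbl 0x30, slot 2 ⇒ 0x31007 (P1/RW1/US1/PS0)
  lvl2: tbl 0x31, slot 15 ⇒ 0x32007 (P1/RW1/US1/PS0)
  → PA=0x320C9  (3 entries read)
#2 VA=0x50061E969 (r,kernel):
  lvl0: tbl 0x27, slot 20 ⇒ 0x33007 (P1/RW1/US1/PS0)
  lvl1: tbl 0x33, slot 3 ⇒ 0x36007 (P1/RW1/US1/PS0)
  lvl2: tbl 0x36, slot 30 ⇒ 0x38007 (P1/RW1/US1/PS0)
  → PA=0x38969  (3 entries read)
#3 VA=0x5C1C1AA12 (r,kernel):
  lvl0: tbl 0x27, slot 23 ⇒ 0x3B007 (P1/RW1/US1/PS0)
  lvl1: tbl 0x3B, slot 14 ⇒ 0x3F007 (P1/RW1/US1/PS0)
  lvl2: tbl 0x3F, slot 26 ⇒ 0x40007 (P1/RW1/US1/PS0)
  → PA=0x40A12  (3 entries read)
#4 VA=0x301A1C245 (r,kernel):
  lvl0: tbl 0x27, slot 12 ⇒ 0x43007 (P1/RW1/US1/PS0)
  lvl1: tbl 0x43, slot 13 ⇒ 0x44007 (P1/RW1/US1/PS0)
  lvl2: tbl 0x44, slot 28 ⇒ 0x47007 (P1/RW1/US1/PS0)
  → PA=0x47245  (3 entries read)
#5 VA=0x64081A81A (r,kernel):
  lvl0: tbl 0x27, slot 25 ⇒ 0x49007 (P1/RW1/US1/PS0)
  lvl1: tbl 0x49, slot 4 ⇒ 0x4B007 (P1/RW1/US1/PS0)
  lvl2: tbl 0x4B, slot 26 ⇒ 0x4C007 (P1/RW1/US1/PS0)
  → PA=0x4C81A  (3 entries read)

Access #4 fault: NONE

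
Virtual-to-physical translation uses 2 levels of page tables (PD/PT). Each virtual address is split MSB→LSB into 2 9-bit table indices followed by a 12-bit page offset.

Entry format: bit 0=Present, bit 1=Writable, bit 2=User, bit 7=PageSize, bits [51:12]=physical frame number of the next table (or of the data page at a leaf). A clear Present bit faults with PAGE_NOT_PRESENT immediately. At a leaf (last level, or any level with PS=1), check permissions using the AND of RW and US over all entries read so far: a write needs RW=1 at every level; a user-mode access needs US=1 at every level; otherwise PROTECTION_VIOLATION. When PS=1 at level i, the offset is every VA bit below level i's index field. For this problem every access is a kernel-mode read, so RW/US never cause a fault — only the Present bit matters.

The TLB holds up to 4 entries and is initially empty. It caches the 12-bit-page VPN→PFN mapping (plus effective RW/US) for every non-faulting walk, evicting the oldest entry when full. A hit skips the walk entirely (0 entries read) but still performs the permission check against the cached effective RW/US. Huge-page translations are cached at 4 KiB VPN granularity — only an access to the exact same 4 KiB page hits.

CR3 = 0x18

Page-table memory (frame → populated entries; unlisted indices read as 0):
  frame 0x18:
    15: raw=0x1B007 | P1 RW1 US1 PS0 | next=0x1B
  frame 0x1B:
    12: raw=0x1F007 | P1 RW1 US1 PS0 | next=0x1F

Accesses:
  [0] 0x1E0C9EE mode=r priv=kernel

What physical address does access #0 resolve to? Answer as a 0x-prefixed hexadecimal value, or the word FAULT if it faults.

Per-access translation:
#0 VA=0x1E0C9EE (r,kernel):
  [0] read 0x18 idx=15: raw=0x1B007 flags P=1 W=1 U=1 S=0
  [1] read 0x1B idx=12: raw=0x1F007 flags P=1 W=1 U=1 S=0
  → PA=0x1F9EE  (2 entries read)

Access #0 PA: 0x1F9EE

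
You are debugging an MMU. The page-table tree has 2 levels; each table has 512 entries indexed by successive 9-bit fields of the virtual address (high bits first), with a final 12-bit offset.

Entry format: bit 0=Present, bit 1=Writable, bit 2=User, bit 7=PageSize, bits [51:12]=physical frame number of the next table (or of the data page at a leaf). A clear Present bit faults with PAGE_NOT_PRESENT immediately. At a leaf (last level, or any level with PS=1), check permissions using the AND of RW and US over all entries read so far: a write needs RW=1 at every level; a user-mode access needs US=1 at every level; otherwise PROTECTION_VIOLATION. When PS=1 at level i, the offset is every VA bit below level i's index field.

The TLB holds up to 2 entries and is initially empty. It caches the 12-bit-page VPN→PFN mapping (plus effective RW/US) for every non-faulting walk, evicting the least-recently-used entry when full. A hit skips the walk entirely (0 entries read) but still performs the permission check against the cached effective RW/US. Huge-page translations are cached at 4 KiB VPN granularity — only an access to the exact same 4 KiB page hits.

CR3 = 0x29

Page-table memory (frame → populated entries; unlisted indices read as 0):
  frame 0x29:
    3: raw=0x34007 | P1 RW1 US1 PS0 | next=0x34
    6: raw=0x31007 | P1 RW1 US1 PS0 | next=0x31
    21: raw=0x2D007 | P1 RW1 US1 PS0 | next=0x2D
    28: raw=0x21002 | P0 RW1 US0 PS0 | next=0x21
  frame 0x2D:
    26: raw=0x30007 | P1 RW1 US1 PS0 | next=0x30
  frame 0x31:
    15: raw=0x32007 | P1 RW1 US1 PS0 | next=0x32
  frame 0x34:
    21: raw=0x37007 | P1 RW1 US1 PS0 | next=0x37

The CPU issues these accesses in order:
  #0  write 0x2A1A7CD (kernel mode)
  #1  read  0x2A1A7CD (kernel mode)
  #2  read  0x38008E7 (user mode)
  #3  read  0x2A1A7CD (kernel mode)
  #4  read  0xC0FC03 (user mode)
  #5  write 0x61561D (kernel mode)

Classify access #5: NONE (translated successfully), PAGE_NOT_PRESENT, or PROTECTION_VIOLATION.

Per-access translation:
#0 VA=0x2A1A7CD (w,kernel):
  L0 @0x29[21] → 0x2D007  P=1,RW=1,US=1,PS=0
  L1 @0x2D[26] → 0x30007  P=1,RW=1,US=1,PS=0
  ✓ 0x307CD  — 2 lookups
#1 VA=0x2A1A7CD (r,kernel):
  TLB hit vpn=0x2A1A → PA=0x307CD
#2 VA=0x38008E7 (r,user):
  L0 @0x29[28] → 0x21002  P=0,RW=1,US=0,PS=0
  → PAGE_NOT_PRESENT  (1 entries read)
#3 VA=0x2A1A7CD (r,kernel):
  TLB hit vpn=0x2A1A → PA=0x307CD
#4 VA=0xC0FC03 (r,user):
  L0 @0x29[6] → 0x31007  P=1,RW=1,US=1,PS=0
  L1 @0x31[15] → 0x32007  P=1,RW=1,US=1,PS=0
  ✓ 0x32C03  — 2 lookups
#5 VA=0x61561D (w,kernel):
  L0 @0x29[3] → 0x34007  P=1,RW=1,US=1,PS=0
  L1 @0x34[21] → 0x37007  P=1,RW=1,US=1,PS=0
  ✓ 0x3761D  — 2 lookups

Access #5 fault: NONE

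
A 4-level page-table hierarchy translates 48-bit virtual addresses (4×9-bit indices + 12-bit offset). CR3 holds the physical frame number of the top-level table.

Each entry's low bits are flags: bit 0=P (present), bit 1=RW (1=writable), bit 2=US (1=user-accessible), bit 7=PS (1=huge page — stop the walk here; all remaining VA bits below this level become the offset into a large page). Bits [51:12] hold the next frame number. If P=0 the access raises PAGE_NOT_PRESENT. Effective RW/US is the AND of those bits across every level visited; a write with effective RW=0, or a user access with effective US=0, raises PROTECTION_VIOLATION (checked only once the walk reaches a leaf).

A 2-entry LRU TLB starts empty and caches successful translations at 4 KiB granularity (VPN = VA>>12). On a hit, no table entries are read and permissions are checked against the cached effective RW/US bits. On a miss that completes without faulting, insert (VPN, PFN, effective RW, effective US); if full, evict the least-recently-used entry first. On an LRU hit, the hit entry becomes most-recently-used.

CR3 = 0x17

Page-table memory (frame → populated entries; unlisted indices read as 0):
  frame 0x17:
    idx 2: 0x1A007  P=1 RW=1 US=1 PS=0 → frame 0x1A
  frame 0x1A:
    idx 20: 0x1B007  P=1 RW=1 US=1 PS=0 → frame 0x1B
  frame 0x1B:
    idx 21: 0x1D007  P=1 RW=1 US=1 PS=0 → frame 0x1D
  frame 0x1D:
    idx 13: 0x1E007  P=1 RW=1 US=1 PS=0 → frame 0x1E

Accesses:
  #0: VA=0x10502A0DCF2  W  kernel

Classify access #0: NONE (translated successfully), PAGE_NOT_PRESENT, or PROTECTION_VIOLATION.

Walk each access:
#0 VA=0x10502A0DCF2 (w,kernel):
  [0] read 0x17 idx=2: raw=0x1A007 flags P=1 W=1 U=1 S=0
  [1] read 0x1A idx=20: raw=0x1B007 flags P=1 W=1 U=1 S=0
  [2] read 0x1B idx=21: raw=0x1D007 flags P=1 W=1 U=1 S=0
  [3] read 0x1D idx=13: raw=0x1E007 flags P=1 W=1 U=1 S=0
  ✓ 0x1ECF2  — 4 lookups

Access #0 fault: NONE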